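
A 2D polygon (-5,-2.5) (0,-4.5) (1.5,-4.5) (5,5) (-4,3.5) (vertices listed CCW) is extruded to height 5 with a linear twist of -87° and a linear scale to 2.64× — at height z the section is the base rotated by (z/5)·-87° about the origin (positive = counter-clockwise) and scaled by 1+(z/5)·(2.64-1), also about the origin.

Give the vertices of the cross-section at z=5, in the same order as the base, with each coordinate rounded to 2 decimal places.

Cross-section at z=5: (-7.28,12.84) (-11.86,-0.62) (-11.66,-4.58) (13.87,-12.49) (8.67,11.03)

t = z/height = 5/5 = 1
s = 1 + (scale-1)·z/height = 1 + (2.64-1)·5/5 = 2.640000
θ = twist·z/height = -87°·5/5 = -87.0000° = -1.518436 rad
cos θ = 0.052336, sin θ = -0.998630 (intermediates below are computed at full precision and shown rounded to 5 d.p.)
v1: (-5,-2.5) → rotate → (-2.75825,4.86231) → ×s → (-7.28179,12.83649) → (-7.28,12.84)
v2: (0,-4.5) → rotate → (-4.49383,-0.23551) → ×s → (-11.86372,-0.62175) → (-11.86,-0.62)
v3: (1.5,-4.5) → rotate → (-4.41533,-1.73346) → ×s → (-11.65647,-4.57632) → (-11.66,-4.58)
v4: (5,5) → rotate → (5.25483,-4.73147) → ×s → (13.87274,-12.49108) → (13.87,-12.49)
v5: (-4,3.5) → rotate → (3.28586,4.17769) → ×s → (8.67467,11.02911) → (8.67,11.03)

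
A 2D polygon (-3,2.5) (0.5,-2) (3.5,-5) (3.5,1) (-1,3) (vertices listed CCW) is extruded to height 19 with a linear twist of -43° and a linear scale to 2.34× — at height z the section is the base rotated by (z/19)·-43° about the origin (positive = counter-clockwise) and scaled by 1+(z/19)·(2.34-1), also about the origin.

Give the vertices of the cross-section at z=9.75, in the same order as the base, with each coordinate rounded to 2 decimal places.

t = z/height = 9.75/19 = 0.513158
s = 1 + (scale-1)·z/height = 1 + (2.34-1)·9.75/19 = 1.687632
θ = twist·z/height = -43°·9.75/19 = -22.0658° = -0.385121 rad
cos θ = 0.926753, sin θ = -0.375671 (intermediates below are computed at full precision and shown rounded to 5 d.p.)
v1: (-3,2.5) → rotate → (-1.84108,3.44390) → ×s → (-3.10707,5.81203) → (-3.11,5.81)
v2: (0.5,-2) → rotate → (-0.28797,-2.04134) → ×s → (-0.48598,-3.44503) → (-0.49,-3.45)
v3: (3.5,-5) → rotate → (1.36528,-5.94861) → ×s → (2.30409,-10.03907) → (2.30,-10.04)
v4: (3.5,1) → rotate → (3.61931,-0.38810) → ×s → (6.10806,-0.65496) → (6.11,-0.65)
v5: (-1,3) → rotate → (0.20026,3.15593) → ×s → (0.33796,5.32605) → (0.34,5.33)

Cross-section at z=9.75: (-3.11,5.81) (-0.49,-3.45) (2.30,-10.04) (6.11,-0.65) (0.34,5.33)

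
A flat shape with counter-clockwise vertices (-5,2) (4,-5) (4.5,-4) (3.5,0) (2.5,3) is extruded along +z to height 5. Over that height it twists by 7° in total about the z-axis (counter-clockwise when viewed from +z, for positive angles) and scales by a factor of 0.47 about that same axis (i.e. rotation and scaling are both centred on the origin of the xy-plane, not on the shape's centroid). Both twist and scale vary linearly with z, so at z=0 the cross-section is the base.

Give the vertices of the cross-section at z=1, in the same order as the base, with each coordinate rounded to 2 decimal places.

t = z/height = 1/5 = 0.2
s = 1 + (scale-1)·z/height = 1 + (0.47-1)·1/5 = 0.894000
θ = twist·z/height = 7°·1/5 = 1.4000° = 0.024435 rad
cos θ = 0.999701, sin θ = 0.024432 (intermediates below are computed at full precision and shown rounded to 5 d.p.)
v1: (-5,2) → rotate → (-5.04737,1.87724) → ×s → (-4.51235,1.67825) → (-4.51,1.68)
v2: (4,-5) → rotate → (4.12097,-4.90078) → ×s → (3.68414,-4.38130) → (3.68,-4.38)
v3: (4.5,-4) → rotate → (4.59639,-3.88886) → ×s → (4.10917,-3.47664) → (4.11,-3.48)
v4: (3.5,0) → rotate → (3.49896,0.08551) → ×s → (3.12807,0.07645) → (3.13,0.08)
v5: (2.5,3) → rotate → (2.42596,3.06018) → ×s → (2.16881,2.73581) → (2.17,2.74)

Cross-section at z=1: (-4.51,1.68) (3.68,-4.38) (4.11,-3.48) (3.13,0.08) (2.17,2.74)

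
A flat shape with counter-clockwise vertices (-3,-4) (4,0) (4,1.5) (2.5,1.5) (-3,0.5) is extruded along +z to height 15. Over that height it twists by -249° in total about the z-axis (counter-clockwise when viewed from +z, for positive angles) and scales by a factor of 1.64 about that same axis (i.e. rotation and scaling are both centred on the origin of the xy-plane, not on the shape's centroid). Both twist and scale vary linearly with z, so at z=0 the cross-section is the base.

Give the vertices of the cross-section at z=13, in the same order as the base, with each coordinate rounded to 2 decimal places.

Cross-section at z=13: (7.42,2.32) (-5.04,3.64) (-6.41,1.75) (-4.52,0.38) (3.33,-3.36)

t = z/height = 13/15 = 0.866667
s = 1 + (scale-1)·z/height = 1 + (1.64-1)·13/15 = 1.554667
θ = twist·z/height = -249°·13/15 = -215.8000° = -3.766421 rad
cos θ = -0.811064, sin θ = 0.584958 (intermediates below are computed at full precision and shown rounded to 5 d.p.)
v1: (-3,-4) → rotate → (4.77302,1.48938) → ×s → (7.42046,2.31549) → (7.42,2.32)
v2: (4,0) → rotate → (-3.24426,2.33983) → ×s → (-5.04374,3.63766) → (-5.04,3.64)
v3: (4,1.5) → rotate → (-4.12169,1.12323) → ×s → (-6.40786,1.74626) → (-6.41,1.75)
v4: (2.5,1.5) → rotate → (-2.90510,0.24580) → ×s → (-4.51646,0.38213) → (-4.52,0.38)
v5: (-3,0.5) → rotate → (2.14071,-2.16040) → ×s → (3.32809,-3.35871) → (3.33,-3.36)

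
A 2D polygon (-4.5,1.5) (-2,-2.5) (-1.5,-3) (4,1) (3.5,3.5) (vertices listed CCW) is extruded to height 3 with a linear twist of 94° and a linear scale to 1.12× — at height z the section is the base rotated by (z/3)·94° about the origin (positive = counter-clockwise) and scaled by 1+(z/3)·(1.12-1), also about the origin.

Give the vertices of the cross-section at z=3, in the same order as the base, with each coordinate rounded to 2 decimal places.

t = z/height = 3/3 = 1
s = 1 + (scale-1)·z/height = 1 + (1.12-1)·3/3 = 1.120000
θ = twist·z/height = 94°·3/3 = 94.0000° = 1.640609 rad
cos θ = -0.069756, sin θ = 0.997564 (intermediates below are computed at full precision and shown rounded to 5 d.p.)
v1: (-4.5,1.5) → rotate → (-1.18244,-4.59367) → ×s → (-1.32433,-5.14491) → (-1.32,-5.14)
v2: (-2,-2.5) → rotate → (2.63342,-1.82074) → ×s → (2.94943,-2.03923) → (2.95,-2.04)
v3: (-1.5,-3) → rotate → (3.09733,-1.28708) → ×s → (3.46901,-1.44153) → (3.47,-1.44)
v4: (4,1) → rotate → (-1.27659,3.92050) → ×s → (-1.42978,4.39096) → (-1.43,4.39)
v5: (3.5,3.5) → rotate → (-3.73562,3.24733) → ×s → (-4.18390,3.63701) → (-4.18,3.64)

Cross-section at z=3: (-1.32,-5.14) (2.95,-2.04) (3.47,-1.44) (-1.43,4.39) (-4.18,3.64)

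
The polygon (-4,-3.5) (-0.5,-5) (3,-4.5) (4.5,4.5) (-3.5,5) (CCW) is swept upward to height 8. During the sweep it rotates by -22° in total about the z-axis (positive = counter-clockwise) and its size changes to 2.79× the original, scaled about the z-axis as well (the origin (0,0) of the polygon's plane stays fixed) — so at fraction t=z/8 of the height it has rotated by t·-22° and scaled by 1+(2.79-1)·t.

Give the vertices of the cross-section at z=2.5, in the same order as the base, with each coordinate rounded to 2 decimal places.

t = z/height = 2.5/8 = 0.3125
s = 1 + (scale-1)·z/height = 1 + (2.79-1)·2.5/8 = 1.559375
θ = twist·z/height = -22°·2.5/8 = -6.8750° = -0.119991 rad
cos θ = 0.992810, sin θ = -0.119704 (intermediates below are computed at full precision and shown rounded to 5 d.p.)
v1: (-4,-3.5) → rotate → (-4.39020,-2.99602) → ×s → (-6.84597,-4.67192) → (-6.85,-4.67)
v2: (-0.5,-5) → rotate → (-1.09492,-4.90420) → ×s → (-1.70740,-7.64748) → (-1.71,-7.65)
v3: (3,-4.5) → rotate → (2.43976,-4.82675) → ×s → (3.80450,-7.52672) → (3.80,-7.53)
v4: (4.5,4.5) → rotate → (5.00631,3.92898) → ×s → (7.80671,6.12675) → (7.81,6.13)
v5: (-3.5,5) → rotate → (-2.87632,5.38301) → ×s → (-4.48525,8.39413) → (-4.49,8.39)

Cross-section at z=2.5: (-6.85,-4.67) (-1.71,-7.65) (3.80,-7.53) (7.81,6.13) (-4.49,8.39)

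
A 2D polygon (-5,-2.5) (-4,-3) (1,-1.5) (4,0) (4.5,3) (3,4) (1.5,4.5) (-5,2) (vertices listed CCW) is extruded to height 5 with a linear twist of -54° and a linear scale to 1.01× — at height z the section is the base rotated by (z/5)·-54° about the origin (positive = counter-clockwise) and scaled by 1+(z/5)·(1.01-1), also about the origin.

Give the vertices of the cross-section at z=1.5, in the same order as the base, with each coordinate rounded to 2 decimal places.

t = z/height = 1.5/5 = 0.3
s = 1 + (scale-1)·z/height = 1 + (1.01-1)·1.5/5 = 1.003000
θ = twist·z/height = -54°·1.5/5 = -16.2000° = -0.282743 rad
cos θ = 0.960294, sin θ = -0.278991 (intermediates below are computed at full precision and shown rounded to 5 d.p.)
v1: (-5,-2.5) → rotate → (-5.49895,-1.00578) → ×s → (-5.51544,-1.00880) → (-5.52,-1.01)
v2: (-4,-3) → rotate → (-4.67815,-1.76492) → ×s → (-4.69218,-1.77021) → (-4.69,-1.77)
v3: (1,-1.5) → rotate → (0.54181,-1.71943) → ×s → (0.54343,-1.72459) → (0.54,-1.72)
v4: (4,0) → rotate → (3.84117,-1.11596) → ×s → (3.85270,-1.11931) → (3.85,-1.12)
v5: (4.5,3) → rotate → (5.15829,1.62542) → ×s → (5.17377,1.63030) → (5.17,1.63)
v6: (3,4) → rotate → (3.99685,3.00420) → ×s → (4.00884,3.01321) → (4.01,3.01)
v7: (1.5,4.5) → rotate → (2.69590,3.90283) → ×s → (2.70399,3.91454) → (2.70,3.91)
v8: (-5,2) → rotate → (-4.24349,3.31554) → ×s → (-4.25622,3.32549) → (-4.26,3.33)

Cross-section at z=1.5: (-5.52,-1.01) (-4.69,-1.77) (0.54,-1.72) (3.85,-1.12) (5.17,1.63) (4.01,3.01) (2.70,3.91) (-4.26,3.33)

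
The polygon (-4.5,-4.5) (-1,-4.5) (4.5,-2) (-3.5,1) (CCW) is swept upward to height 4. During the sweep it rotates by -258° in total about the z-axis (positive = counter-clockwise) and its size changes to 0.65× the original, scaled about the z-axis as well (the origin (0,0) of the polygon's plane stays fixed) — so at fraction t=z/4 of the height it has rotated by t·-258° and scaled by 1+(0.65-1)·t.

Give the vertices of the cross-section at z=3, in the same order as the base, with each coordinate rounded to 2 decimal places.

t = z/height = 3/4 = 0.75
s = 1 + (scale-1)·z/height = 1 + (0.65-1)·3/4 = 0.737500
θ = twist·z/height = -258°·3/4 = -193.5000° = -3.377212 rad
cos θ = -0.972370, sin θ = 0.233445 (intermediates below are computed at full precision and shown rounded to 5 d.p.)
v1: (-4.5,-4.5) → rotate → (5.42617,3.32516) → ×s → (4.00180,2.45231) → (4.00,2.45)
v2: (-1,-4.5) → rotate → (2.02287,4.14222) → ×s → (1.49187,3.05489) → (1.49,3.05)
v3: (4.5,-2) → rotate → (-3.90877,2.99524) → ×s → (-2.88272,2.20899) → (-2.88,2.21)
v4: (-3.5,1) → rotate → (3.16985,-1.78943) → ×s → (2.33776,-1.31970) → (2.34,-1.32)

Cross-section at z=3: (4.00,2.45) (1.49,3.05) (-2.88,2.21) (2.34,-1.32)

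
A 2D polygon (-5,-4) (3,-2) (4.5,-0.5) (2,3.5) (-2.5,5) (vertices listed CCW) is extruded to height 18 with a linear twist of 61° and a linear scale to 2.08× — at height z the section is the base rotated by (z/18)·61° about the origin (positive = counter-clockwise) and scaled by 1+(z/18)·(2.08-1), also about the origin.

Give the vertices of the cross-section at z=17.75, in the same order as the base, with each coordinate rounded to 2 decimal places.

Cross-section at z=17.75: (2.03,-13.07) (6.67,3.32) (5.52,7.55) (-4.21,7.18) (-11.52,0.66)

t = z/height = 17.75/18 = 0.986111
s = 1 + (scale-1)·z/height = 1 + (2.08-1)·17.75/18 = 2.065000
θ = twist·z/height = 61°·17.75/18 = 60.1528° = 1.049864 rad
cos θ = 0.497689, sin θ = 0.867356 (intermediates below are computed at full precision and shown rounded to 5 d.p.)
v1: (-5,-4) → rotate → (0.98098,-6.32753) → ×s → (2.02572,-13.06636) → (2.03,-13.07)
v2: (3,-2) → rotate → (3.22778,1.60669) → ×s → (6.66536,3.31781) → (6.67,3.32)
v3: (4.5,-0.5) → rotate → (2.67328,3.65426) → ×s → (5.52032,7.54604) → (5.52,7.55)
v4: (2,3.5) → rotate → (-2.04037,3.47662) → ×s → (-4.21336,7.17923) → (-4.21,7.18)
v5: (-2.5,5) → rotate → (-5.58100,0.32006) → ×s → (-11.52477,0.66092) → (-11.52,0.66)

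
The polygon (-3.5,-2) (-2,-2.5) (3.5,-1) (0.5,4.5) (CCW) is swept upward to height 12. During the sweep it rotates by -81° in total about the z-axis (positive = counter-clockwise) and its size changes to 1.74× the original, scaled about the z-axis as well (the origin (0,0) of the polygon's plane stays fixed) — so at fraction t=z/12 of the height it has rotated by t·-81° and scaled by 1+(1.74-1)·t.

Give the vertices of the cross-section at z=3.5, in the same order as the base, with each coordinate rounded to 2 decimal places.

t = z/height = 3.5/12 = 0.291667
s = 1 + (scale-1)·z/height = 1 + (1.74-1)·3.5/12 = 1.215833
θ = twist·z/height = -81°·3.5/12 = -23.6250° = -0.412334 rad
cos θ = 0.916188, sin θ = -0.400749 (intermediates below are computed at full precision and shown rounded to 5 d.p.)
v1: (-3.5,-2) → rotate → (-4.00816,-0.42975) → ×s → (-4.87325,-0.52251) → (-4.87,-0.52)
v2: (-2,-2.5) → rotate → (-2.83425,-1.48897) → ×s → (-3.44597,-1.81034) → (-3.45,-1.81)
v3: (3.5,-1) → rotate → (2.80591,-2.31881) → ×s → (3.41152,-2.81929) → (3.41,-2.82)
v4: (0.5,4.5) → rotate → (2.26146,3.92247) → ×s → (2.74956,4.76907) → (2.75,4.77)

Cross-section at z=3.5: (-4.87,-0.52) (-3.45,-1.81) (3.41,-2.82) (2.75,4.77)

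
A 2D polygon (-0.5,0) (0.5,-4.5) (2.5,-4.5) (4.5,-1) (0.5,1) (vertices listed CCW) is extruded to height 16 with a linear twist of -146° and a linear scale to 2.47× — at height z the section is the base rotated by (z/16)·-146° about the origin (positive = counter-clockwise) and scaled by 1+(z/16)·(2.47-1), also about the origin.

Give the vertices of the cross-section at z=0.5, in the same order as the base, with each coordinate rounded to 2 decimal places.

t = z/height = 0.5/16 = 0.03125
s = 1 + (scale-1)·z/height = 1 + (2.47-1)·0.5/16 = 1.045938
θ = twist·z/height = -146°·0.5/16 = -4.5625° = -0.079631 rad
cos θ = 0.996831, sin θ = -0.079547 (intermediates below are computed at full precision and shown rounded to 5 d.p.)
v1: (-0.5,0) → rotate → (-0.49842,0.03977) → ×s → (-0.52131,0.04160) → (-0.52,0.04)
v2: (0.5,-4.5) → rotate → (0.14046,-4.52551) → ×s → (0.14691,-4.73340) → (0.15,-4.73)
v3: (2.5,-4.5) → rotate → (2.13412,-4.68461) → ×s → (2.23215,-4.89981) → (2.23,-4.90)
v4: (4.5,-1) → rotate → (4.40619,-1.35479) → ×s → (4.60860,-1.41703) → (4.61,-1.42)
v5: (0.5,1) → rotate → (0.57796,0.95706) → ×s → (0.60451,1.00102) → (0.60,1.00)

Cross-section at z=0.5: (-0.52,0.04) (0.15,-4.73) (2.23,-4.90) (4.61,-1.42) (0.60,1.00)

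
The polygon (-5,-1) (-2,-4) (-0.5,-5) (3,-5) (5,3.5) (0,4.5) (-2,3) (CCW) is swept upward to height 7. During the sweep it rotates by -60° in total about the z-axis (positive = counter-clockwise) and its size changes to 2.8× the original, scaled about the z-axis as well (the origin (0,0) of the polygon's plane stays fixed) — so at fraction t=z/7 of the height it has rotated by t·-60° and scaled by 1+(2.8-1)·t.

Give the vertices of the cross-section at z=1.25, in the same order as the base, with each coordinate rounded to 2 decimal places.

Cross-section at z=1.25: (-6.74,-0.07) (-3.58,-4.70) (-1.88,-6.37) (2.67,-7.23) (7.35,3.32) (1.11,5.84) (-1.86,4.39)

t = z/height = 1.25/7 = 0.178571
s = 1 + (scale-1)·z/height = 1 + (2.8-1)·1.25/7 = 1.321429
θ = twist·z/height = -60°·1.25/7 = -10.7143° = -0.187000 rad
cos θ = 0.982566, sin θ = -0.185912 (intermediates below are computed at full precision and shown rounded to 5 d.p.)
v1: (-5,-1) → rotate → (-5.09874,-0.05301) → ×s → (-6.73763,-0.07005) → (-6.74,-0.07)
v2: (-2,-4) → rotate → (-2.70878,-3.55844) → ×s → (-3.57946,-4.70223) → (-3.58,-4.70)
v3: (-0.5,-5) → rotate → (-1.42084,-4.81988) → ×s → (-1.87754,-6.36912) → (-1.88,-6.37)
v4: (3,-5) → rotate → (2.01814,-5.47057) → ×s → (2.66683,-7.22896) → (2.67,-7.23)
v5: (5,3.5) → rotate → (5.56352,2.50942) → ×s → (7.35180,3.31603) → (7.35,3.32)
v6: (0,4.5) → rotate → (0.83660,4.42155) → ×s → (1.10551,5.84276) → (1.11,5.84)
v7: (-2,3) → rotate → (-1.40740,3.31952) → ×s → (-1.85978,4.38651) → (-1.86,4.39)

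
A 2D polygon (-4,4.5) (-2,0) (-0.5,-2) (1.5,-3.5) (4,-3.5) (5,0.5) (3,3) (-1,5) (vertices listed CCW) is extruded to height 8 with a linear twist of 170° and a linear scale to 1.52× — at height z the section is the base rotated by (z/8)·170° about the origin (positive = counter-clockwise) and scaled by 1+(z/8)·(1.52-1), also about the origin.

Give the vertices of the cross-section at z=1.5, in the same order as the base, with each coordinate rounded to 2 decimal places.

Cross-section at z=1.5: (-6.34,1.88) (-1.86,-1.16) (0.69,-2.15) (3.43,-2.39) (5.76,-0.94) (4.37,3.36) (1.06,4.53) (-3.83,4.08)

t = z/height = 1.5/8 = 0.1875
s = 1 + (scale-1)·z/height = 1 + (1.52-1)·1.5/8 = 1.097500
θ = twist·z/height = 170°·1.5/8 = 31.8750° = 0.556324 rad
cos θ = 0.849202, sin θ = 0.528068 (intermediates below are computed at full precision and shown rounded to 5 d.p.)
v1: (-4,4.5) → rotate → (-5.77311,1.70914) → ×s → (-6.33599,1.87578) → (-6.34,1.88)
v2: (-2,0) → rotate → (-1.69840,-1.05614) → ×s → (-1.86400,-1.15911) → (-1.86,-1.16)
v3: (-0.5,-2) → rotate → (0.63153,-1.96244) → ×s → (0.69311,-2.15378) → (0.69,-2.15)
v4: (1.5,-3.5) → rotate → (3.12204,-2.18011) → ×s → (3.42644,-2.39267) → (3.43,-2.39)
v5: (4,-3.5) → rotate → (5.24505,-0.85994) → ×s → (5.75644,-0.94378) → (5.76,-0.94)
v6: (5,0.5) → rotate → (3.98198,3.06494) → ×s → (4.37022,3.36377) → (4.37,3.36)
v7: (3,3) → rotate → (0.96340,4.13181) → ×s → (1.05733,4.53466) → (1.06,4.53)
v8: (-1,5) → rotate → (-3.48954,3.71794) → ×s → (-3.82977,4.08044) → (-3.83,4.08)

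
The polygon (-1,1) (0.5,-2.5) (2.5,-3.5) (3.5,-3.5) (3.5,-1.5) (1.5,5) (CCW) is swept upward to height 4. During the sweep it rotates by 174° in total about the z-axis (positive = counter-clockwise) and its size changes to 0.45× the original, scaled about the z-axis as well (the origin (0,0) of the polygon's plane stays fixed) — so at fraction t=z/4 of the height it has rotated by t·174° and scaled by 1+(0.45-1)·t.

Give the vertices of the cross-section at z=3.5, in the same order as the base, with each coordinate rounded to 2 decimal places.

Cross-section at z=3.5: (0.22,-0.70) (0.37,1.27) (-0.30,2.21) (-0.76,2.45) (-1.24,1.53) (-1.90,-1.93)

t = z/height = 3.5/4 = 0.875
s = 1 + (scale-1)·z/height = 1 + (0.45-1)·3.5/4 = 0.518750
θ = twist·z/height = 174°·3.5/4 = 152.2500° = 2.657264 rad
cos θ = -0.884988, sin θ = 0.465615 (intermediates below are computed at full precision and shown rounded to 5 d.p.)
v1: (-1,1) → rotate → (0.41937,-1.35060) → ×s → (0.21755,-0.70062) → (0.22,-0.70)
v2: (0.5,-2.5) → rotate → (0.72154,2.44528) → ×s → (0.37430,1.26849) → (0.37,1.27)
v3: (2.5,-3.5) → rotate → (-0.58282,4.26149) → ×s → (-0.30234,2.21065) → (-0.30,2.21)
v4: (3.5,-3.5) → rotate → (-1.46781,4.72711) → ×s → (-0.76142,2.45219) → (-0.76,2.45)
v5: (3.5,-1.5) → rotate → (-2.39903,2.95713) → ×s → (-1.24450,1.53401) → (-1.24,1.53)
v6: (1.5,5) → rotate → (-3.65555,-3.72652) → ×s → (-1.89632,-1.93313) → (-1.90,-1.93)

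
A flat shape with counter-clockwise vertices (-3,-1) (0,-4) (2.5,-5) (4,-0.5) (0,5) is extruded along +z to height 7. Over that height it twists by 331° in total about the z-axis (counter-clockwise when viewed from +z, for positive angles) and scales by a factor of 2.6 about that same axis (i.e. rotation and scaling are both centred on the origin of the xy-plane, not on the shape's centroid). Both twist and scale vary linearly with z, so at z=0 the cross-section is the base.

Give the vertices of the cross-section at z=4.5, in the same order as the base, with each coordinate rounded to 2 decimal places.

Cross-section at z=4.5: (4.02,5.00) (-4.39,6.82) (-9.76,5.78) (-7.37,-3.54) (5.49,-8.53)

t = z/height = 4.5/7 = 0.642857
s = 1 + (scale-1)·z/height = 1 + (2.6-1)·4.5/7 = 2.028571
θ = twist·z/height = 331°·4.5/7 = 212.7857° = 3.713811 rad
cos θ = -0.840702, sin θ = -0.541499 (intermediates below are computed at full precision and shown rounded to 5 d.p.)
v1: (-3,-1) → rotate → (1.98061,2.46520) → ×s → (4.01780,5.00083) → (4.02,5.00)
v2: (0,-4) → rotate → (-2.16599,3.36281) → ×s → (-4.39387,6.82169) → (-4.39,6.82)
v3: (2.5,-5) → rotate → (-4.80925,2.84976) → ×s → (-9.75590,5.78095) → (-9.76,5.78)
v4: (4,-0.5) → rotate → (-3.63356,-1.74564) → ×s → (-7.37093,-3.54116) → (-7.37,-3.54)
v5: (0,5) → rotate → (2.70749,-4.20351) → ×s → (5.49234,-8.52712) → (5.49,-8.53)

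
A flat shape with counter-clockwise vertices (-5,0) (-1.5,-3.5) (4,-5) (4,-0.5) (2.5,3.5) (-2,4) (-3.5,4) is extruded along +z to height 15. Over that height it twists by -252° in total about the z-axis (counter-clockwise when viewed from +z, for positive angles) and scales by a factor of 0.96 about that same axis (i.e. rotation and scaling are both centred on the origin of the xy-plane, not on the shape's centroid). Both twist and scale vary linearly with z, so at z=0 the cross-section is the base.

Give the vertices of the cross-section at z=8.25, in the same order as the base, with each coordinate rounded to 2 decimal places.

t = z/height = 8.25/15 = 0.55
s = 1 + (scale-1)·z/height = 1 + (0.96-1)·8.25/15 = 0.978000
θ = twist·z/height = -252°·8.25/15 = -138.6000° = -2.419026 rad
cos θ = -0.750111, sin θ = -0.661312 (intermediates below are computed at full precision and shown rounded to 5 d.p.)
v1: (-5,0) → rotate → (3.75056,3.30656) → ×s → (3.66804,3.23382) → (3.67,3.23)
v2: (-1.5,-3.5) → rotate → (-1.18942,3.61736) → ×s → (-1.16326,3.53777) → (-1.16,3.54)
v3: (4,-5) → rotate → (-6.30700,1.10531) → ×s → (-6.16825,1.08099) → (-6.17,1.08)
v4: (4,-0.5) → rotate → (-3.33110,-2.27019) → ×s → (-3.25782,-2.22025) → (-3.26,-2.22)
v5: (2.5,3.5) → rotate → (0.43931,-4.27867) → ×s → (0.42965,-4.18454) → (0.43,-4.18)
v6: (-2,4) → rotate → (4.14547,-1.67782) → ×s → (4.05427,-1.64091) → (4.05,-1.64)
v7: (-3.5,4) → rotate → (5.27064,-0.68585) → ×s → (5.15468,-0.67076) → (5.15,-0.67)

Cross-section at z=8.25: (3.67,3.23) (-1.16,3.54) (-6.17,1.08) (-3.26,-2.22) (0.43,-4.18) (4.05,-1.64) (5.15,-0.67)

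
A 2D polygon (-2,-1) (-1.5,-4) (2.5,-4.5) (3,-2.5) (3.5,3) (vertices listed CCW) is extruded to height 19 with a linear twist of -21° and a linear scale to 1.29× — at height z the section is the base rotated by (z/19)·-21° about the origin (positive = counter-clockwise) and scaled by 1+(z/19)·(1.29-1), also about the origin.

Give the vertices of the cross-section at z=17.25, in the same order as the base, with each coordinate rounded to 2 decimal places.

t = z/height = 17.25/19 = 0.907895
s = 1 + (scale-1)·z/height = 1 + (1.29-1)·17.25/19 = 1.263289
θ = twist·z/height = -21°·17.25/19 = -19.0658° = -0.332761 rad
cos θ = 0.945144, sin θ = -0.326654 (intermediates below are computed at full precision and shown rounded to 5 d.p.)
v1: (-2,-1) → rotate → (-2.21694,-0.29184) → ×s → (-2.80064,-0.36867) → (-2.80,-0.37)
v2: (-1.5,-4) → rotate → (-2.72433,-3.29060) → ×s → (-3.44162,-4.15698) → (-3.44,-4.16)
v3: (2.5,-4.5) → rotate → (0.89292,-5.06978) → ×s → (1.12802,-6.40460) → (1.13,-6.40)
v4: (3,-2.5) → rotate → (2.01880,-3.34282) → ×s → (2.55033,-4.22295) → (2.55,-4.22)
v5: (3.5,3) → rotate → (4.28797,1.69214) → ×s → (5.41694,2.13767) → (5.42,2.14)

Cross-section at z=17.25: (-2.80,-0.37) (-3.44,-4.16) (1.13,-6.40) (2.55,-4.22) (5.42,2.14)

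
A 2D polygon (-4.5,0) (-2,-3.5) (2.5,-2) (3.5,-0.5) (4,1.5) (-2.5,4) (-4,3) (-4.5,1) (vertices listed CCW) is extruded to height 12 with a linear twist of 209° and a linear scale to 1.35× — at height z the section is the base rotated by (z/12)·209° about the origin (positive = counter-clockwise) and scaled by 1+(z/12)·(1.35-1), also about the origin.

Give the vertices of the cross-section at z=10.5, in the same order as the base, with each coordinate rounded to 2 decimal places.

Cross-section at z=10.5: (5.87,0.29) (2.38,4.70) (-3.39,2.45) (-4.60,0.42) (-5.12,-2.22) (3.52,-5.05) (5.41,-3.65) (5.94,-1.01)

t = z/height = 10.5/12 = 0.875
s = 1 + (scale-1)·z/height = 1 + (1.35-1)·10.5/12 = 1.306250
θ = twist·z/height = 209°·10.5/12 = 182.8750° = 3.191771 rad
cos θ = -0.998741, sin θ = -0.050157 (intermediates below are computed at full precision and shown rounded to 5 d.p.)
v1: (-4.5,0) → rotate → (4.49434,0.22571) → ×s → (5.87073,0.29483) → (5.87,0.29)
v2: (-2,-3.5) → rotate → (1.82193,3.59591) → ×s → (2.37990,4.69716) → (2.38,4.70)
v3: (2.5,-2) → rotate → (-2.59717,1.87209) → ×s → (-3.39255,2.44542) → (-3.39,2.45)
v4: (3.5,-0.5) → rotate → (-3.52067,0.32382) → ×s → (-4.59888,0.42299) → (-4.60,0.42)
v5: (4,1.5) → rotate → (-3.91973,-1.69874) → ×s → (-5.12015,-2.21898) → (-5.12,-2.22)
v6: (-2.5,4) → rotate → (2.69748,-3.86957) → ×s → (3.52359,-5.05463) → (3.52,-5.05)
v7: (-4,3) → rotate → (4.14544,-2.79560) → ×s → (5.41498,-3.65175) → (5.41,-3.65)
v8: (-4.5,1) → rotate → (4.54449,-0.77303) → ×s → (5.93624,-1.00978) → (5.94,-1.01)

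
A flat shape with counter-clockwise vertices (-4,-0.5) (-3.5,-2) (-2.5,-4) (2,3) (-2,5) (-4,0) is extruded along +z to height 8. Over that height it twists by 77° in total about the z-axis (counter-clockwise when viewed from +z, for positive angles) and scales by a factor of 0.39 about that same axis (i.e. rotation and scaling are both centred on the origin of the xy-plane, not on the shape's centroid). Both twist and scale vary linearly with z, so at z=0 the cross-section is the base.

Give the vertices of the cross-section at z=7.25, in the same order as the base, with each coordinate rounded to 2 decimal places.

Cross-section at z=7.25: (-0.41,-1.76) (0.30,-1.78) (1.29,-1.67) (-0.95,1.30) (-2.41,-0.07) (-0.62,-1.68)

t = z/height = 7.25/8 = 0.90625
s = 1 + (scale-1)·z/height = 1 + (0.39-1)·7.25/8 = 0.447188
θ = twist·z/height = 77°·7.25/8 = 69.7813° = 1.217913 rad
cos θ = 0.345605, sin θ = 0.938380 (intermediates below are computed at full precision and shown rounded to 5 d.p.)
v1: (-4,-0.5) → rotate → (-0.91323,-3.92632) → ×s → (-0.40839,-1.75580) → (-0.41,-1.76)
v2: (-3.5,-2) → rotate → (0.66714,-3.97554) → ×s → (0.29834,-1.77781) → (0.30,-1.78)
v3: (-2.5,-4) → rotate → (2.88951,-3.72837) → ×s → (1.29215,-1.66728) → (1.29,-1.67)
v4: (2,3) → rotate → (-2.12393,2.91358) → ×s → (-0.94979,1.30291) → (-0.95,1.30)
v5: (-2,5) → rotate → (-5.38311,-0.14873) → ×s → (-2.40726,-0.06651) → (-2.41,-0.07)
v6: (-4,0) → rotate → (-1.38242,-3.75352) → ×s → (-0.61820,-1.67853) → (-0.62,-1.68)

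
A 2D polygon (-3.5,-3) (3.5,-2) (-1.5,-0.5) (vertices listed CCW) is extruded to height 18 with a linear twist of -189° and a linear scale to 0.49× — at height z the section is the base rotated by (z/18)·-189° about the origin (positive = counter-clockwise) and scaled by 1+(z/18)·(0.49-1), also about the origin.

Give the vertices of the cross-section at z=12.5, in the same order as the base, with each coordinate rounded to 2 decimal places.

Cross-section at z=12.5: (0.03,2.98) (-2.46,-0.85) (0.40,0.94)

t = z/height = 12.5/18 = 0.694444
s = 1 + (scale-1)·z/height = 1 + (0.49-1)·12.5/18 = 0.645833
θ = twist·z/height = -189°·12.5/18 = -131.2500° = -2.290745 rad
cos θ = -0.659346, sin θ = -0.751840 (intermediates below are computed at full precision and shown rounded to 5 d.p.)
v1: (-3.5,-3) → rotate → (0.05219,4.60948) → ×s → (0.03371,2.97695) → (0.03,2.98)
v2: (3.5,-2) → rotate → (-3.81139,-1.31275) → ×s → (-2.46152,-0.84782) → (-2.46,-0.85)
v3: (-1.5,-0.5) → rotate → (0.61310,1.45743) → ×s → (0.39596,0.94126) → (0.40,0.94)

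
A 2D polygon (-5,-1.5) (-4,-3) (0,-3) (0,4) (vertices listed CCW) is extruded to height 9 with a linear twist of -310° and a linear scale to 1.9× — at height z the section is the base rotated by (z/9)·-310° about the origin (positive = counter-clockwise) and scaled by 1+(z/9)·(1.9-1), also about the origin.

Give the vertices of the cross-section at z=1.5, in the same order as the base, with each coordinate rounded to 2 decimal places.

t = z/height = 1.5/9 = 0.166667
s = 1 + (scale-1)·z/height = 1 + (1.9-1)·1.5/9 = 1.150000
θ = twist·z/height = -310°·1.5/9 = -51.6667° = -0.901753 rad
cos θ = 0.620235, sin θ = -0.784416 (intermediates below are computed at full precision and shown rounded to 5 d.p.)
v1: (-5,-1.5) → rotate → (-4.27780,2.99173) → ×s → (-4.91947,3.44048) → (-4.92,3.44)
v2: (-4,-3) → rotate → (-4.83419,1.27696) → ×s → (-5.55932,1.46850) → (-5.56,1.47)
v3: (0,-3) → rotate → (-2.35325,-1.86071) → ×s → (-2.70623,-2.13981) → (-2.71,-2.14)
v4: (0,4) → rotate → (3.13766,2.48094) → ×s → (3.60831,2.85308) → (3.61,2.85)

Cross-section at z=1.5: (-4.92,3.44) (-5.56,1.47) (-2.71,-2.14) (3.61,2.85)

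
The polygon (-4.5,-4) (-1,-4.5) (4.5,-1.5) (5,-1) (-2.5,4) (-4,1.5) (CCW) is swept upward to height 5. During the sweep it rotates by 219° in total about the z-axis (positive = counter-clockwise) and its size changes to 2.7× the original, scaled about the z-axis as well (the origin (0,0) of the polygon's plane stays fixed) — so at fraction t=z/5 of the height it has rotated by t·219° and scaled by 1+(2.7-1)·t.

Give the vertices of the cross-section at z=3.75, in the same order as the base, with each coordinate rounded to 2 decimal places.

Cross-section at z=3.75: (12.32,5.98) (4.97,9.24) (-8.93,6.06) (-10.33,5.28) (3.00,-10.30) (7.83,-5.75)

t = z/height = 3.75/5 = 0.75
s = 1 + (scale-1)·z/height = 1 + (2.7-1)·3.75/5 = 2.275000
θ = twist·z/height = 219°·3.75/5 = 164.2500° = 2.866703 rad
cos θ = -0.962455, sin θ = 0.271440 (intermediates below are computed at full precision and shown rounded to 5 d.p.)
v1: (-4.5,-4) → rotate → (5.41681,2.62834) → ×s → (12.32324,5.97947) → (12.32,5.98)
v2: (-1,-4.5) → rotate → (2.18394,4.05961) → ×s → (4.96846,9.23561) → (4.97,9.24)
v3: (4.5,-1.5) → rotate → (-3.92389,2.66516) → ×s → (-8.92684,6.06325) → (-8.93,6.06)
v4: (5,-1) → rotate → (-4.54084,2.31966) → ×s → (-10.33040,5.27722) → (-10.33,5.28)
v5: (-2.5,4) → rotate → (1.32038,-4.52842) → ×s → (3.00386,-10.30216) → (3.00,-10.30)
v6: (-4,1.5) → rotate → (3.44266,-2.52944) → ×s → (7.83205,-5.75449) → (7.83,-5.75)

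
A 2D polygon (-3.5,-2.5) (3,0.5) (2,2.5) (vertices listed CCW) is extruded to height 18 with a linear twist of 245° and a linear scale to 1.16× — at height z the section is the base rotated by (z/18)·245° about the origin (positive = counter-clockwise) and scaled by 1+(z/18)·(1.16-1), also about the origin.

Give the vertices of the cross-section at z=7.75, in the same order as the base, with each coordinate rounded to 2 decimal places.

t = z/height = 7.75/18 = 0.430556
s = 1 + (scale-1)·z/height = 1 + (1.16-1)·7.75/18 = 1.068889
θ = twist·z/height = 245°·7.75/18 = 105.4861° = 1.841080 rad
cos θ = -0.267005, sin θ = 0.963695 (intermediates below are computed at full precision and shown rounded to 5 d.p.)
v1: (-3.5,-2.5) → rotate → (3.34375,-2.70542) → ×s → (3.57410,-2.89179) → (3.57,-2.89)
v2: (3,0.5) → rotate → (-1.28286,2.75758) → ×s → (-1.37124,2.94755) → (-1.37,2.95)
v3: (2,2.5) → rotate → (-2.94325,1.25988) → ×s → (-3.14600,1.34667) → (-3.15,1.35)

Cross-section at z=7.75: (3.57,-2.89) (-1.37,2.95) (-3.15,1.35)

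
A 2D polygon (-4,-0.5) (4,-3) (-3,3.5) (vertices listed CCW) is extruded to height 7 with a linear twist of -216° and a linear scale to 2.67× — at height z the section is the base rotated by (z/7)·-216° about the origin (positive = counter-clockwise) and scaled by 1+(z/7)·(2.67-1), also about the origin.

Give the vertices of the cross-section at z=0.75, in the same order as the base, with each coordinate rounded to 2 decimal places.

Cross-section at z=0.75: (-4.57,1.31) (2.95,-5.11) (-1.63,5.18)

t = z/height = 0.75/7 = 0.107143
s = 1 + (scale-1)·z/height = 1 + (2.67-1)·0.75/7 = 1.178929
θ = twist·z/height = -216°·0.75/7 = -23.1429° = -0.403919 rad
cos θ = 0.919528, sin θ = -0.393025 (intermediates below are computed at full precision and shown rounded to 5 d.p.)
v1: (-4,-0.5) → rotate → (-3.87462,1.11234) → ×s → (-4.56790,1.31136) → (-4.57,1.31)
v2: (4,-3) → rotate → (2.49904,-4.33068) → ×s → (2.94618,-5.10557) → (2.95,-5.11)
v3: (-3,3.5) → rotate → (-1.38300,4.39742) → ×s → (-1.63045,5.18425) → (-1.63,5.18)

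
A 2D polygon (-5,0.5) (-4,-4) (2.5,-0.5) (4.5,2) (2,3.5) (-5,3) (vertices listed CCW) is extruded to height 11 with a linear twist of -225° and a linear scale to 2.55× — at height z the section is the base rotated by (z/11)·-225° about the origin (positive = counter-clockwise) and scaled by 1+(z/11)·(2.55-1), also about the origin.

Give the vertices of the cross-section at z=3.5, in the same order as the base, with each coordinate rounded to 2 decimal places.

Cross-section at z=3.5: (-1.65,7.32) (-7.55,3.78) (0.47,-3.78) (4.96,-5.43) (5.90,-1.18) (1.89,8.50)

t = z/height = 3.5/11 = 0.318182
s = 1 + (scale-1)·z/height = 1 + (2.55-1)·3.5/11 = 1.493182
θ = twist·z/height = -225°·3.5/11 = -71.5909° = -1.249497 rad
cos θ = 0.315800, sin θ = -0.948826 (intermediates below are computed at full precision and shown rounded to 5 d.p.)
v1: (-5,0.5) → rotate → (-1.10458,4.90203) → ×s → (-1.64935,7.31962) → (-1.65,7.32)
v2: (-4,-4) → rotate → (-5.05850,2.53211) → ×s → (-7.55326,3.78089) → (-7.55,3.78)
v3: (2.5,-0.5) → rotate → (0.31509,-2.52996) → ×s → (0.47048,-3.77770) → (0.47,-3.78)
v4: (4.5,2) → rotate → (3.31875,-3.63812) → ×s → (4.95550,-5.43237) → (4.96,-5.43)
v5: (2,3.5) → rotate → (3.95249,-0.79235) → ×s → (5.90179,-1.18313) → (5.90,-1.18)
v6: (-5,3) → rotate → (1.26748,5.69153) → ×s → (1.89258,8.49849) → (1.89,8.50)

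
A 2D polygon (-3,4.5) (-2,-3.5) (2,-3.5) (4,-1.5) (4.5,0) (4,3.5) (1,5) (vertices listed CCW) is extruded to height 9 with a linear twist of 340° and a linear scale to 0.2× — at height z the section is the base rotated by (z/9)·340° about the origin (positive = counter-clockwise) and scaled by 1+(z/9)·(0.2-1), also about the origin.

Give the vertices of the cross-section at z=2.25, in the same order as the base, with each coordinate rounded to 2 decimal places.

Cross-section at z=2.25: (-3.80,-2.08) (2.65,-1.84) (2.93,1.35) (1.47,3.08) (0.31,3.59) (-2.51,3.43) (-3.92,1.15)

t = z/height = 2.25/9 = 0.25
s = 1 + (scale-1)·z/height = 1 + (0.2-1)·2.25/9 = 0.800000
θ = twist·z/height = 340°·2.25/9 = 85.0000° = 1.483530 rad
cos θ = 0.087156, sin θ = 0.996195 (intermediates below are computed at full precision and shown rounded to 5 d.p.)
v1: (-3,4.5) → rotate → (-4.74434,-2.59638) → ×s → (-3.79547,-2.07711) → (-3.80,-2.08)
v2: (-2,-3.5) → rotate → (3.31237,-2.29743) → ×s → (2.64990,-1.83795) → (2.65,-1.84)
v3: (2,-3.5) → rotate → (3.66099,1.68734) → ×s → (2.92879,1.34988) → (2.93,1.35)
v4: (4,-1.5) → rotate → (1.84292,3.85405) → ×s → (1.47433,3.08324) → (1.47,3.08)
v5: (4.5,0) → rotate → (0.39220,4.48288) → ×s → (0.31376,3.58630) → (0.31,3.59)
v6: (4,3.5) → rotate → (-3.13806,4.28982) → ×s → (-2.51045,3.43186) → (-2.51,3.43)
v7: (1,5) → rotate → (-4.89382,1.43197) → ×s → (-3.91505,1.14558) → (-3.92,1.15)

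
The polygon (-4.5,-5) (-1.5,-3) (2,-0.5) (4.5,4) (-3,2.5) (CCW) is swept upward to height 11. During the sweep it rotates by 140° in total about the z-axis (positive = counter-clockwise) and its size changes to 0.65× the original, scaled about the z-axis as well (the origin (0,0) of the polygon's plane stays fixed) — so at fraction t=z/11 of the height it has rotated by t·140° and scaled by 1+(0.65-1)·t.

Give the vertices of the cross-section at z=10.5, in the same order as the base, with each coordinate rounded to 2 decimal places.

Cross-section at z=10.5: (4.48,0.13) (2.14,0.66) (-0.68,1.19) (-4.00,0.33) (0.17,-2.59)

t = z/height = 10.5/11 = 0.954545
s = 1 + (scale-1)·z/height = 1 + (0.65-1)·10.5/11 = 0.665909
θ = twist·z/height = 140°·10.5/11 = 133.6364° = 2.332395 rad
cos θ = -0.690079, sin θ = 0.723734 (intermediates below are computed at full precision and shown rounded to 5 d.p.)
v1: (-4.5,-5) → rotate → (6.72403,0.19359) → ×s → (4.47759,0.12891) → (4.48,0.13)
v2: (-1.5,-3) → rotate → (3.20632,0.98464) → ×s → (2.13512,0.65568) → (2.14,0.66)
v3: (2,-0.5) → rotate → (-1.01829,1.79251) → ×s → (-0.67809,1.19365) → (-0.68,1.19)
v4: (4.5,4) → rotate → (-6.00029,0.49649) → ×s → (-3.99565,0.33062) → (-4.00,0.33)
v5: (-3,2.5) → rotate → (0.26090,-3.89640) → ×s → (0.17374,-2.59465) → (0.17,-2.59)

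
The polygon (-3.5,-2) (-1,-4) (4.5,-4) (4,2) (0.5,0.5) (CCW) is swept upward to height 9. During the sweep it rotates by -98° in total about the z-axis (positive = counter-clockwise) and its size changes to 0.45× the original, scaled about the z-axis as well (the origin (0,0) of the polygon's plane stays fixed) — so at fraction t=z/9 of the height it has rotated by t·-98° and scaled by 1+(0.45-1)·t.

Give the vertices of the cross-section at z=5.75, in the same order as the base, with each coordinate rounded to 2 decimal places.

t = z/height = 5.75/9 = 0.638889
s = 1 + (scale-1)·z/height = 1 + (0.45-1)·5.75/9 = 0.648611
θ = twist·z/height = -98°·5.75/9 = -62.6111° = -1.092770 rad
cos θ = 0.460028, sin θ = -0.887905 (intermediates below are computed at full precision and shown rounded to 5 d.p.)
v1: (-3.5,-2) → rotate → (-3.38591,2.18761) → ×s → (-2.19614,1.41891) → (-2.20,1.42)
v2: (-1,-4) → rotate → (-4.01165,-0.95221) → ×s → (-2.60200,-0.61761) → (-2.60,-0.62)
v3: (4.5,-4) → rotate → (-1.48149,-5.83568) → ×s → (-0.96091,-3.78509) → (-0.96,-3.79)
v4: (4,2) → rotate → (3.61592,-2.63156) → ×s → (2.34533,-1.70686) → (2.35,-1.71)
v5: (0.5,0.5) → rotate → (0.67397,-0.21394) → ×s → (0.43714,-0.13876) → (0.44,-0.14)

Cross-section at z=5.75: (-2.20,1.42) (-2.60,-0.62) (-0.96,-3.79) (2.35,-1.71) (0.44,-0.14)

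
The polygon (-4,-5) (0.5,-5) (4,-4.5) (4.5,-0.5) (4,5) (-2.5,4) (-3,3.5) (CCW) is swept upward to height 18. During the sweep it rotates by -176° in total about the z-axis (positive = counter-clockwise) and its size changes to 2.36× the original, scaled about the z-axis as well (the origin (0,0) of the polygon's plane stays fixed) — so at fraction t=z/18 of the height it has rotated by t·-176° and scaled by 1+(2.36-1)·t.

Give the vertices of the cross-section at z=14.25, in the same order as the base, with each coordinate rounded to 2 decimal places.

t = z/height = 14.25/18 = 0.791667
s = 1 + (scale-1)·z/height = 1 + (2.36-1)·14.25/18 = 2.076667
θ = twist·z/height = -176°·14.25/18 = -139.3333° = -2.431825 rad
cos θ = -0.758514, sin θ = -0.651657 (intermediates below are computed at full precision and shown rounded to 5 d.p.)
v1: (-4,-5) → rotate → (-0.22423,6.39920) → ×s → (-0.46565,13.28900) → (-0.47,13.29)
v2: (0.5,-5) → rotate → (-3.63754,3.46674) → ×s → (-7.55396,7.19926) → (-7.55,7.20)
v3: (4,-4.5) → rotate → (-5.96651,0.80668) → ×s → (-12.39046,1.67521) → (-12.39,1.68)
v4: (4.5,-0.5) → rotate → (-3.73914,-2.55320) → ×s → (-7.76495,-5.30215) → (-7.76,-5.30)
v5: (4,5) → rotate → (0.22423,-6.39920) → ×s → (0.46565,-13.28900) → (0.47,-13.29)
v6: (-2.5,4) → rotate → (4.50291,-1.40491) → ×s → (9.35105,-2.91753) → (9.35,-2.92)
v7: (-3,3.5) → rotate → (4.55634,-0.69983) → ×s → (9.46200,-1.45331) → (9.46,-1.45)

Cross-section at z=14.25: (-0.47,13.29) (-7.55,7.20) (-12.39,1.68) (-7.76,-5.30) (0.47,-13.29) (9.35,-2.92) (9.46,-1.45)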